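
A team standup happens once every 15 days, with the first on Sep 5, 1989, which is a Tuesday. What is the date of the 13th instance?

The 13th occurrence is 12 intervals after the first: 12 × 15 = 180 days after Sep 5, 1989.
Sep has 30 days — 25 days to the end of Sep leaves 155.
Oct has 31 days (124 left).
Nov has 30 days (94 left).
Dec has 31 days (63 left).
Jan has 31 days (32 left).
Feb has 28 days (4 left).
4 days into Mar → Mar 4, 1990.

Mar 4, 1990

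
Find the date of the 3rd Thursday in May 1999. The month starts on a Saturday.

May 1999 begins on a Saturday, so the first Thursday is May 6 (5 days later).
The 3rd Thursday is 2 weeks later: 6 + 14 = 20.

1999-05-20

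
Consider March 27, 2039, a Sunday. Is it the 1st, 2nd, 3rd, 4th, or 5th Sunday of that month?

Day 27 falls in week ⌈27/7⌉ of the month.
Days 1–7 hold the 1st Sunday, 8–14 the 2nd, 15–21 the 3rd, 22–28 the 4th, 29–31 the 5th.
27 is in the range for the 4th.

4th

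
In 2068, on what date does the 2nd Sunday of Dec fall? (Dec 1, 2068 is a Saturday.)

Dec 9, 2068

Dec 2068 begins on a Saturday, so the first Sunday is Dec 2 (1 day later).
The 2nd Sunday is 1 weeks later: 2 + 7 = 9.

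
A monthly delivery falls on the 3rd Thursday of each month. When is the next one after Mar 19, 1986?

Mar 20, 1986

Mar 1986 starts on a Saturday; its first Thursday is the 6th, so the 3rd Thursday is the 20th — Mar 20, 1986.
Mar 20, 1986 is after Mar 19, 1986, so that is the next one.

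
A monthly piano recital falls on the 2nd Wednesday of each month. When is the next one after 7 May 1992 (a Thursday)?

May 1992 starts on a Friday; its first Wednesday is the 6th, so the 2nd Wednesday is the 13th — 13 May 1992.
13 May 1992 is after 7 May 1992, so that is the next one.

13 May 1992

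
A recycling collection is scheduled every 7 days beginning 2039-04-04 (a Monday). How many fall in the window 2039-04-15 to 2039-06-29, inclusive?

11

Occurrences land 7·i days after 2039-04-04 for i = 0, 1, 2, …
2039-04-15 is 11 days after the start; 11 ÷ 7 = 1 remainder 4; since the remainder is 4, round up to i = 2. First occurrence in the window: #3 on 2039-04-18 (2×7 = 14 days in).
2039-06-29 is 86 days after the start; 86 ÷ 7 = 12 remainder 2. Last occurrence in the window: #13 on 2039-06-27.
Occurrences #3 through #13: 11 in total.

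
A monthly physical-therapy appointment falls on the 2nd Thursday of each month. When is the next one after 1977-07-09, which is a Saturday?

1977-07-14

July 1977 starts on a Friday; its first Thursday is the 7th, so the 2nd Thursday is the 14th — 1977-07-14.
1977-07-14 is after 1977-07-09, so that is the next one.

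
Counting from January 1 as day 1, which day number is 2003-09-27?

Days in months before September: 31 + 28 + 31 + 30 + 31 + 30 + 31 + 31 = 243.
Plus 27 days into September → day 270.

270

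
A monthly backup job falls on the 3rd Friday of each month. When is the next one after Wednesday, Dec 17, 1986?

Dec 19, 1986

Dec 1986 starts on a Monday; its first Friday is the 5th, so the 3rd Friday is the 19th — Dec 19, 1986.
Dec 19, 1986 is after Dec 17, 1986, so that is the next one.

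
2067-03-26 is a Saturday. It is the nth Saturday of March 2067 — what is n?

4th

Day 26 falls in week ⌈26/7⌉ of the month.
Days 1–7 hold the 1st Saturday, 8–14 the 2nd, 15–21 the 3rd, 22–28 the 4th, 29–31 the 5th.
26 is in the range for the 4th.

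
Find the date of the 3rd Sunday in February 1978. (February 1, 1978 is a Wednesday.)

19 February 1978

February 1978 begins on a Wednesday, so the first Sunday is February 5 (4 days later).
The 3rd Sunday is 2 weeks later: 5 + 14 = 19.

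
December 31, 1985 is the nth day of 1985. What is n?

Days in months before December: 31 + 28 + 31 + 30 + 31 + 30 + 31 + 31 + 30 + 31 + 30 = 334.
Plus 31 days into December → day 365.

365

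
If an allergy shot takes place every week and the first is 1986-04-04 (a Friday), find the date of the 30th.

1986-10-24

The 30th occurrence is 29 intervals after the first: 29 × 7 = 203 days after 1986-04-04.
April has 30 days — 26 days to the end of April leaves 177.
May has 31 days (146 left).
June has 30 days (116 left).
July has 31 days (85 left).
August has 31 days (54 left).
September has 30 days (24 left).
24 days into October → 1986-10-24.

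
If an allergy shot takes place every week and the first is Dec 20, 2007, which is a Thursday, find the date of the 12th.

The 12th occurrence is 11 intervals after the first: 11 × 7 = 77 days after Dec 20, 2007.
Dec has 31 days — 11 days to the end of Dec leaves 66.
Jan has 31 days (35 left).
Feb has 29 days (6 left).
6 days into Mar → Mar 6, 2008.

Mar 6, 2008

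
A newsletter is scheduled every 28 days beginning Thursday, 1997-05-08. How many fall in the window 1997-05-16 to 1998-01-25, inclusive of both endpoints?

Occurrences land 28·i days after 1997-05-08 for i = 0, 1, 2, …
1997-05-16 is 8 days after the start; 8 ÷ 28 = 0 remainder 8; since the remainder is 8, round up to i = 1. First occurrence in the window: #2 on 1997-06-05 (1×28 = 28 days in).
1998-01-25 is 262 days after the start; 262 ÷ 28 = 9 remainder 10. Last occurrence in the window: #10 on 1998-01-15.
Occurrences #2 through #10: 9 in total.

9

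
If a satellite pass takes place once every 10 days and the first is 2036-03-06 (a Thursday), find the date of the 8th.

2036-05-15

The 8th occurrence is 7 intervals after the first: 7 × 10 = 70 days after 2036-03-06.
March has 31 days — 25 days to the end of March leaves 45.
April has 30 days (15 left).
15 days into May → 2036-05-15.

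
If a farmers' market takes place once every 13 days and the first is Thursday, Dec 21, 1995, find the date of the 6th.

The 6th occurrence is 5 intervals after the first: 5 × 13 = 65 days after Dec 21, 1995.
Dec has 31 days — 10 days to the end of Dec leaves 55.
Jan has 31 days (24 left).
24 days into Feb → Feb 24, 1996.

Feb 24, 1996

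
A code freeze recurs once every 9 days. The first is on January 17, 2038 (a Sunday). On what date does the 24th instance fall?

The 24th occurrence is 23 intervals after the first: 23 × 9 = 207 days after January 17, 2038.
January has 31 days — 14 days to the end of January leaves 193.
February has 28 days (165 left).
March has 31 days (134 left).
April has 30 days (104 left).
May has 31 days (73 left).
June has 30 days (43 left).
July has 31 days (12 left).
12 days into August → August 12, 2038.

August 12, 2038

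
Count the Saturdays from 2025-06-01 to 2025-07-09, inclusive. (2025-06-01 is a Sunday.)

5

2025-06-01 is a Sunday; the first Saturday on or after it is 2025-06-07 (6 days later).
From 2025-06-07 to 2025-07-09: 23 + 9 = 32 days (rest of June, July).
32 ÷ 7 = 4 full weeks with remainder 4, so 4 more Saturdays after the first → 5.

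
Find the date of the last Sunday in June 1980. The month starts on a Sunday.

June 29, 1980

June 1980 begins on a Sunday, so the first Sunday is June 1.
June 1980 has 30 days. Adding weeks: 1, 8, 15, 22, 29 — the last one ≤ 30 is the 29th.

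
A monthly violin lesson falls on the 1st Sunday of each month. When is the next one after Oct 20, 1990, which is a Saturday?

Nov 4, 1990

Oct 1990 starts on a Monday, so its 1st Sunday is Oct 7, 1990 (6 days in).
That is not after Oct 20, 1990, so look at Nov 1990.
Nov 1990 starts on a Thursday, so its 1st Sunday is Nov 4, 1990 (3 days in).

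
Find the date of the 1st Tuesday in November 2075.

The first Tuesday of November 2075 is November 5.

5 November 2075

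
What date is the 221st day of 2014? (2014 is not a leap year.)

January has 31 days (221 − 31 = 190 remain).
February has 28 days (190 − 28 = 162 remain).
March has 31 days (162 − 31 = 131 remain).
April has 30 days (131 − 30 = 101 remain).
May has 31 days (101 − 31 = 70 remain).
June has 30 days (70 − 30 = 40 remain).
July has 31 days (40 − 31 = 9 remain).
9 into August → August 9.

9 August 2014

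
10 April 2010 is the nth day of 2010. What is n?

100

Days in months before April: 31 + 28 + 31 = 90.
Plus 10 days into April → day 100.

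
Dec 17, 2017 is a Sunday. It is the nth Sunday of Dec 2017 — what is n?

Day 17 falls in week ⌈17/7⌉ of the month.
Days 1–7 hold the 1st Sunday, 8–14 the 2nd, 15–21 the 3rd, 22–28 the 4th, 29–31 the 5th.
17 is in the range for the 3rd.

3rd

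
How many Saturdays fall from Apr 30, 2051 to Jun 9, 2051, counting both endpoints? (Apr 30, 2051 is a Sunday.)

5

Apr 30, 2051 is a Sunday; the first Saturday on or after it is May 6, 2051 (6 days later).
From May 6, 2051 to Jun 9, 2051: 25 + 9 = 34 days (rest of May, Jun).
34 ÷ 7 = 4 full weeks with remainder 6, so 4 more Saturdays after the first → 5.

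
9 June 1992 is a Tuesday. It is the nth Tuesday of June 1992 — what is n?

Day 9 falls in week ⌈9/7⌉ of the month.
Days 1–7 hold the 1st Tuesday, 8–14 the 2nd, 15–21 the 3rd, 22–28 the 4th, 29–31 the 5th.
9 is in the range for the 2nd.

2nd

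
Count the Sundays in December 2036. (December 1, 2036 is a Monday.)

4

December 1, 2036 is a Monday; the first Sunday on or after it is December 7, 2036 (6 days later).
From December 7, 2036 to December 31, 2036 is 31 − 7 = 24 days.
24 ÷ 7 = 3 full weeks with remainder 3, so 3 more Sundays after the first → 4.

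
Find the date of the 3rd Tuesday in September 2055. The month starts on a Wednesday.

September 21, 2055

September 2055 begins on a Wednesday, so the first Tuesday is September 7 (6 days later).
The 3rd Tuesday is 2 weeks later: 7 + 14 = 21.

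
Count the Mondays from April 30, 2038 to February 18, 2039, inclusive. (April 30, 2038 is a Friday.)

42

April 30, 2038 is a Friday; the first Monday on or after it is May 3, 2038 (3 days later).
From May 3, 2038 to February 18, 2039: 28 + 30 + 31 + 31 + 30 + 31 + 30 + 31 + 31 + 18 = 291 days (rest of May, June, July, August, September, October, November, December, January, February).
291 ÷ 7 = 41 full weeks with remainder 4, so 41 more Mondays after the first → 42.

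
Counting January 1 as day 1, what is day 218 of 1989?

August 6, 1989

January has 31 days (218 − 31 = 187 remain).
February has 28 days (187 − 28 = 159 remain).
March has 31 days (159 − 31 = 128 remain).
April has 30 days (128 − 30 = 98 remain).
May has 31 days (98 − 31 = 67 remain).
June has 30 days (67 − 30 = 37 remain).
July has 31 days (37 − 31 = 6 remain).
6 into August → August 6.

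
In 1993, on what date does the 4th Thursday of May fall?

The first Thursday of May 1993 is May 6.
The 4th Thursday is 3 weeks later: 6 + 21 = 27.

27 May 1993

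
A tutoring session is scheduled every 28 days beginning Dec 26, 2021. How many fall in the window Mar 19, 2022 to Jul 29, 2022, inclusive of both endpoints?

5

Occurrences land 28·i days after Dec 26, 2021 for i = 0, 1, 2, …
Mar 19, 2022 is 83 days after the start; 83 ÷ 28 = 2 remainder 27; since the remainder is 27, round up to i = 3. First occurrence in the window: #4 on Mar 20, 2022 (3×28 = 84 days in).
Jul 29, 2022 is 215 days after the start; 215 ÷ 28 = 7 remainder 19. Last occurrence in the window: #8 on Jul 10, 2022.
Occurrences #4 through #8: 5 in total.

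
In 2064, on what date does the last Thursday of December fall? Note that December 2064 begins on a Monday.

December 2064 begins on a Monday, so the first Thursday is December 4 (3 days later).
December 2064 has 31 days. Adding weeks: 4, 11, 18, 25 — the last one ≤ 31 is the 25th.

2064-12-25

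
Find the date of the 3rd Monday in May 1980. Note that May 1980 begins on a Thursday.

May 19, 1980

May 1980 begins on a Thursday, so the first Monday is May 5 (4 days later).
The 3rd Monday is 2 weeks later: 5 + 14 = 19.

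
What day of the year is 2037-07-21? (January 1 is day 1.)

Days in months before July: 31 + 28 + 31 + 30 + 31 + 30 = 181.
Plus 21 days into July → day 202.

202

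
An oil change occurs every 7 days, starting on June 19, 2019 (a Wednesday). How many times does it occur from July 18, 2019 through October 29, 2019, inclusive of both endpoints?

14

Occurrences land 7·i days after June 19, 2019 for i = 0, 1, 2, …
July 18, 2019 is 29 days after the start; 29 ÷ 7 = 4 remainder 1; since the remainder is 1, round up to i = 5. First occurrence in the window: #6 on July 24, 2019 (5×7 = 35 days in).
October 29, 2019 is 132 days after the start; 132 ÷ 7 = 18 remainder 6. Last occurrence in the window: #19 on October 23, 2019.
Occurrences #6 through #19: 14 in total.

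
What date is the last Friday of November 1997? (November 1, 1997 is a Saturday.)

November 1997 begins on a Saturday, so the first Friday is November 7 (6 days later).
November 1997 has 30 days. Adding weeks: 7, 14, 21, 28 — the last one ≤ 30 is the 28th.

1997-11-28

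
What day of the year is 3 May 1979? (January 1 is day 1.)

123

Days in months before May: 31 + 28 + 31 + 30 = 120.
Plus 3 days into May → day 123.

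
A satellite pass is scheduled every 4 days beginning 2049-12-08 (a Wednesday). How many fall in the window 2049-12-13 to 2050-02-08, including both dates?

Occurrences land 4·i days after 2049-12-08 for i = 0, 1, 2, …
2049-12-13 is 5 days after the start; 5 ÷ 4 = 1 remainder 1; since the remainder is 1, round up to i = 2. First occurrence in the window: #3 on 2049-12-16 (2×4 = 8 days in).
2050-02-08 is 62 days after the start; 62 ÷ 4 = 15 remainder 2. Last occurrence in the window: #16 on 2050-02-06.
Occurrences #3 through #16: 14 in total.

14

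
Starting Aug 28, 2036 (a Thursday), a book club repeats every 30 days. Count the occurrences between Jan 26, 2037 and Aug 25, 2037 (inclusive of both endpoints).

7

Occurrences land 30·i days after Aug 28, 2036 for i = 0, 1, 2, …
Jan 26, 2037 is 151 days after the start; 151 ÷ 30 = 5 remainder 1; since the remainder is 1, round up to i = 6. First occurrence in the window: #7 on Feb 24, 2037 (6×30 = 180 days in).
Aug 25, 2037 is 362 days after the start; 362 ÷ 30 = 12 remainder 2. Last occurrence in the window: #13 on Aug 23, 2037.
Occurrences #7 through #13: 7 in total.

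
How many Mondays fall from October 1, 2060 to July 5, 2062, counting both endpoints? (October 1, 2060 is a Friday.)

October 1, 2060 is a Friday; the first Monday on or after it is October 4, 2060 (3 days later).
From October 4, 2060 to July 5, 2062: 88 + 365 + 186 = 639 days (rest of 2060, 2061, to July 5, 2062 in 2062).
639 ÷ 7 = 91 full weeks with remainder 2, so 91 more Mondays after the first → 92.

92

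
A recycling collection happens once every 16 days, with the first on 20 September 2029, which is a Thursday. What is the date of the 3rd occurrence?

22 October 2029

The 3rd occurrence is 2 intervals after the first: 2 × 16 = 32 days after 20 September 2029.
September has 30 days — 10 days to the end of September leaves 22.
22 days into October → 22 October 2029.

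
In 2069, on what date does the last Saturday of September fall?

September 28, 2069

The first Saturday of September 2069 is September 7.
September 2069 has 30 days. Adding weeks: 7, 14, 21, 28 — the last one ≤ 30 is the 28th.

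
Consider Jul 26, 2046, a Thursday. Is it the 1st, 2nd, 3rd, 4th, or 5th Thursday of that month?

4th

Day 26 falls in week ⌈26/7⌉ of the month.
Days 1–7 hold the 1st Thursday, 8–14 the 2nd, 15–21 the 3rd, 22–28 the 4th, 29–31 the 5th.
26 is in the range for the 4th.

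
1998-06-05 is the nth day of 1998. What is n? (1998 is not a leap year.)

Days in months before June: 31 + 28 + 31 + 30 + 31 = 151.
Plus 5 days into June → day 156.

156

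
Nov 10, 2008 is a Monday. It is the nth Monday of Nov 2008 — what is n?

Day 10 falls in week ⌈10/7⌉ of the month.
Days 1–7 hold the 1st Monday, 8–14 the 2nd, 15–21 the 3rd, 22–28 the 4th, 29–31 the 5th.
10 is in the range for the 2nd.

2nd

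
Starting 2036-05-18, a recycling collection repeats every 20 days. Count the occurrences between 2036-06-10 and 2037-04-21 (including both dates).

15

Occurrences land 20·i days after 2036-05-18 for i = 0, 1, 2, …
2036-06-10 is 23 days after the start; 23 ÷ 20 = 1 remainder 3; since the remainder is 3, round up to i = 2. First occurrence in the window: #3 on 2036-06-27 (2×20 = 40 days in).
2037-04-21 is 338 days after the start; 338 ÷ 20 = 16 remainder 18. Last occurrence in the window: #17 on 2037-04-03.
Occurrences #3 through #17: 15 in total.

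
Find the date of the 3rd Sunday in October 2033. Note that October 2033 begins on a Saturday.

2033-10-16

October 2033 begins on a Saturday, so the first Sunday is October 2 (1 day later).
The 3rd Sunday is 2 weeks later: 2 + 14 = 16.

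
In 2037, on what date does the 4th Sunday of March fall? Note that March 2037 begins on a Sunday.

March 2037 begins on a Sunday, so the first Sunday is March 1.
The 4th Sunday is 3 weeks later: 1 + 21 = 22.

March 22, 2037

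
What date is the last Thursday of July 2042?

The first Thursday of July 2042 is July 3.
July 2042 has 31 days. Adding weeks: 3, 10, 17, 24, 31 — the last one ≤ 31 is the 31st.

2042-07-31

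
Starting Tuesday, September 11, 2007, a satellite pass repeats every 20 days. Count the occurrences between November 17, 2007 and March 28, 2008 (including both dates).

Occurrences land 20·i days after September 11, 2007 for i = 0, 1, 2, …
November 17, 2007 is 67 days after the start; 67 ÷ 20 = 3 remainder 7; since the remainder is 7, round up to i = 4. First occurrence in the window: #5 on November 30, 2007 (4×20 = 80 days in).
March 28, 2008 is 199 days after the start; 199 ÷ 20 = 9 remainder 19. Last occurrence in the window: #10 on March 9, 2008.
Occurrences #5 through #10: 6 in total.

6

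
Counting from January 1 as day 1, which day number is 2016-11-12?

317

Days in months before November: 31 + 29 + 31 + 30 + 31 + 30 + 31 + 31 + 30 + 31 = 305.
Plus 12 days into November → day 317.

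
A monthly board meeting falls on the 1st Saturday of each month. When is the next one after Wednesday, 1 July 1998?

4 July 1998

July 1998 starts on a Wednesday, so its 1st Saturday is 4 July 1998 (3 days in).
4 July 1998 is after 1 July 1998, so that is the next one.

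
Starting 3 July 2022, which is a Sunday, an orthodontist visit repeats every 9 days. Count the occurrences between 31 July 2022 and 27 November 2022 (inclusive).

13

Occurrences land 9·i days after 3 July 2022 for i = 0, 1, 2, …
31 July 2022 is 28 days after the start; 28 ÷ 9 = 3 remainder 1; since the remainder is 1, round up to i = 4. First occurrence in the window: #5 on 8 August 2022 (4×9 = 36 days in).
27 November 2022 is 147 days after the start; 147 ÷ 9 = 16 remainder 3. Last occurrence in the window: #17 on 24 November 2022.
Occurrences #5 through #17: 13 in total.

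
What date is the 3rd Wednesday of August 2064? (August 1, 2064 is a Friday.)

20 August 2064

August 2064 begins on a Friday, so the first Wednesday is August 6 (5 days later).
The 3rd Wednesday is 2 weeks later: 6 + 14 = 20.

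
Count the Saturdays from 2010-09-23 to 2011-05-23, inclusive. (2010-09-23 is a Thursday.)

35

2010-09-23 is a Thursday; the first Saturday on or after it is 2010-09-25 (2 days later).
From 2010-09-25 to 2011-05-23: 5 + 31 + 30 + 31 + 31 + 28 + 31 + 30 + 23 = 240 days (rest of September, October, November, December, January, February, March, April, May).
240 ÷ 7 = 34 full weeks with remainder 2, so 34 more Saturdays after the first → 35.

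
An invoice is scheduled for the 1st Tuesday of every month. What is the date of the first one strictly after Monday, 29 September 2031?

7 October 2031

September 2031 starts on a Monday, so its 1st Tuesday is 2 September 2031 (1 day in).
That is not after 29 September 2031, so look at October 2031.
October 2031 starts on a Wednesday, so its 1st Tuesday is 7 October 2031 (6 days in).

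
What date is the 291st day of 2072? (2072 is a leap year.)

2072-10-17

January has 31 days (291 − 31 = 260 remain).
February has 29 days (260 − 29 = 231 remain).
March has 31 days (231 − 31 = 200 remain).
April has 30 days (200 − 30 = 170 remain).
May has 31 days (170 − 31 = 139 remain).
June has 30 days (139 − 30 = 109 remain).
July has 31 days (109 − 31 = 78 remain).
August has 31 days (78 − 31 = 47 remain).
September has 30 days (47 − 30 = 17 remain).
17 into October → October 17.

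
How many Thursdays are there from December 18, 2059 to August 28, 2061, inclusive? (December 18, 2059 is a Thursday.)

December 18, 2059 is a Thursday; the first Thursday on or after it is December 18, 2059.
From December 18, 2059 to August 28, 2061: 13 + 366 + 240 = 619 days (rest of 2059, 2060, to August 28, 2061 in 2061).
619 ÷ 7 = 88 full weeks with remainder 3, so 88 more Thursdays after the first → 89.

89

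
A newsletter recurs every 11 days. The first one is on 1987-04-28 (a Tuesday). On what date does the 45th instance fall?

The 45th occurrence is 44 intervals after the first: 44 × 11 = 484 days after 1987-04-28.
April has 30 days — 2 days to the end of April leaves 482.
From end of April to end of 1987 is 245 days (237 left).
January has 31 days (206 left).
February has 29 days (177 left).
March has 31 days (146 left).
April has 30 days (116 left).
May has 31 days (85 left).
June has 30 days (55 left).
July has 31 days (24 left).
24 days into August → 1988-08-24.

1988-08-24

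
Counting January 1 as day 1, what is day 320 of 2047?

Jan has 31 days (320 − 31 = 289 remain).
Feb has 28 days (289 − 28 = 261 remain).
Mar has 31 days (261 − 31 = 230 remain).
Apr has 30 days (230 − 30 = 200 remain).
May has 31 days (200 − 31 = 169 remain).
Jun has 30 days (169 − 30 = 139 remain).
Jul has 31 days (139 − 31 = 108 remain).
Aug has 31 days (108 − 31 = 77 remain).
Sep has 30 days (77 − 30 = 47 remain).
Oct has 31 days (47 − 31 = 16 remain).
16 into Nov → Nov 16.

Nov 16, 2047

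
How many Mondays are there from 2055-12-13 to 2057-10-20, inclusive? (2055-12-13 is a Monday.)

2055-12-13 is a Monday; the first Monday on or after it is 2055-12-13.
From 2055-12-13 to 2057-10-20: 18 + 366 + 293 = 677 days (rest of 2055, 2056, to 2057-10-20 in 2057).
677 ÷ 7 = 96 full weeks with remainder 5, so 96 more Mondays after the first → 97.

97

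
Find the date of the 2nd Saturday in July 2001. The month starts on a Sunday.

2001-07-14

July 2001 begins on a Sunday, so the first Saturday is July 7 (6 days later).
The 2nd Saturday is 1 weeks later: 7 + 7 = 14.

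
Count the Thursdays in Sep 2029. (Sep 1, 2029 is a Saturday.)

4

Sep 1, 2029 is a Saturday; the first Thursday on or after it is Sep 6, 2029 (5 days later).
From Sep 6, 2029 to Sep 30, 2029 is 30 − 6 = 24 days.
24 ÷ 7 = 3 full weeks with remainder 3, so 3 more Thursdays after the first → 4.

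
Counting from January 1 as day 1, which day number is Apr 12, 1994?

102

Days in months before Apr: 31 + 28 + 31 = 90.
Plus 12 days into Apr → day 102.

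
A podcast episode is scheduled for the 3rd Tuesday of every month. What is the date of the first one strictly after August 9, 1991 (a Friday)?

August 20, 1991

August 1991 starts on a Thursday; its first Tuesday is the 6th, so the 3rd Tuesday is the 20th — August 20, 1991.
August 20, 1991 is after August 9, 1991, so that is the next one.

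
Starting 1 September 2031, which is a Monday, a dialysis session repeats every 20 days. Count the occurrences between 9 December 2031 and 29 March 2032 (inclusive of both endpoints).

6

Occurrences land 20·i days after 1 September 2031 for i = 0, 1, 2, …
9 December 2031 is 99 days after the start; 99 ÷ 20 = 4 remainder 19; since the remainder is 19, round up to i = 5. First occurrence in the window: #6 on 10 December 2031 (5×20 = 100 days in).
29 March 2032 is 210 days after the start; 210 ÷ 20 = 10 remainder 10. Last occurrence in the window: #11 on 19 March 2032.
Occurrences #6 through #11: 6 in total.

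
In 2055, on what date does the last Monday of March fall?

The first Monday of March 2055 is March 1.
March 2055 has 31 days. Adding weeks: 1, 8, 15, 22, 29 — the last one ≤ 31 is the 29th.

2055-03-29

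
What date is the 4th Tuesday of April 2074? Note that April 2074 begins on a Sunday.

April 2074 begins on a Sunday, so the first Tuesday is April 3 (2 days later).
The 4th Tuesday is 3 weeks later: 3 + 21 = 24.

2074-04-24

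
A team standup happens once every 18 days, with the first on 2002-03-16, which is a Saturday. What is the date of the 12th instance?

2002-09-30

The 12th occurrence is 11 intervals after the first: 11 × 18 = 198 days after 2002-03-16.
March has 31 days — 15 days to the end of March leaves 183.
April has 30 days (153 left).
May has 31 days (122 left).
June has 30 days (92 left).
July has 31 days (61 left).
August has 31 days (30 left).
30 days into September → 2002-09-30.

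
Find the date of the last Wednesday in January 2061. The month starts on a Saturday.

26 January 2061

January 2061 begins on a Saturday, so the first Wednesday is January 5 (4 days later).
January 2061 has 31 days. Adding weeks: 5, 12, 19, 26 — the last one ≤ 31 is the 26th.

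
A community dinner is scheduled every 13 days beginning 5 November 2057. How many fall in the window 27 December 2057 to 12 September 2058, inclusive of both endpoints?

20

Occurrences land 13·i days after 5 November 2057 for i = 0, 1, 2, …
27 December 2057 is 52 days after the start; 52 ÷ 13 = 4 remainder 0. First occurrence in the window: #5 on 27 December 2057 (4×13 = 52 days in).
12 September 2058 is 311 days after the start; 311 ÷ 13 = 23 remainder 12. Last occurrence in the window: #24 on 31 August 2058.
Occurrences #5 through #24: 20 in total.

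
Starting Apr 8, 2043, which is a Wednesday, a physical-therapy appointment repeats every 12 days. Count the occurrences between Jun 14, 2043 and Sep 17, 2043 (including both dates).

Occurrences land 12·i days after Apr 8, 2043 for i = 0, 1, 2, …
Jun 14, 2043 is 67 days after the start; 67 ÷ 12 = 5 remainder 7; since the remainder is 7, round up to i = 6. First occurrence in the window: #7 on Jun 19, 2043 (6×12 = 72 days in).
Sep 17, 2043 is 162 days after the start; 162 ÷ 12 = 13 remainder 6. Last occurrence in the window: #14 on Sep 11, 2043.
Occurrences #7 through #14: 8 in total.

8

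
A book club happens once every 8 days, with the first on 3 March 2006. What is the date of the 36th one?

The 36th occurrence is 35 intervals after the first: 35 × 8 = 280 days after 3 March 2006.
March has 31 days — 28 days to the end of March leaves 252.
April has 30 days (222 left).
May has 31 days (191 left).
June has 30 days (161 left).
July has 31 days (130 left).
August has 31 days (99 left).
September has 30 days (69 left).
October has 31 days (38 left).
November has 30 days (8 left).
8 days into December → 8 December 2006.

8 December 2006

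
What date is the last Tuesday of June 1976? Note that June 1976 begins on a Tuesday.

June 1976 begins on a Tuesday, so the first Tuesday is June 1.
June 1976 has 30 days. Adding weeks: 1, 8, 15, 22, 29 — the last one ≤ 30 is the 29th.

29 June 1976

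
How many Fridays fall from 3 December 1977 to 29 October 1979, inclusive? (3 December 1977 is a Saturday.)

99

3 December 1977 is a Saturday; the first Friday on or after it is 9 December 1977 (6 days later).
From 9 December 1977 to 29 October 1979: 22 + 365 + 302 = 689 days (rest of 1977, 1978, to 29 October 1979 in 1979).
689 ÷ 7 = 98 full weeks with remainder 3, so 98 more Fridays after the first → 99.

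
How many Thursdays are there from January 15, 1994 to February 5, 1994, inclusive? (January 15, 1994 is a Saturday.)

January 15, 1994 is a Saturday; the first Thursday on or after it is January 20, 1994 (5 days later).
From January 20, 1994 to February 5, 1994: 11 + 5 = 16 days (rest of January, February).
16 ÷ 7 = 2 full weeks with remainder 2, so 2 more Thursdays after the first → 3.

3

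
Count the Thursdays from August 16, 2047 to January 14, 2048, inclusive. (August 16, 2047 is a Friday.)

21

August 16, 2047 is a Friday; the first Thursday on or after it is August 22, 2047 (6 days later).
From August 22, 2047 to January 14, 2048: 9 + 30 + 31 + 30 + 31 + 14 = 145 days (rest of August, September, October, November, December, January).
145 ÷ 7 = 20 full weeks with remainder 5, so 20 more Thursdays after the first → 21.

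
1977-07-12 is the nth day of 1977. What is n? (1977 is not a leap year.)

Days in months before July: 31 + 28 + 31 + 30 + 31 + 30 = 181.
Plus 12 days into July → day 193.

193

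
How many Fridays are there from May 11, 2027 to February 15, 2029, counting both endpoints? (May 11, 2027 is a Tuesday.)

92

May 11, 2027 is a Tuesday; the first Friday on or after it is May 14, 2027 (3 days later).
From May 14, 2027 to February 15, 2029: 231 + 366 + 46 = 643 days (rest of 2027, 2028, to February 15, 2029 in 2029).
643 ÷ 7 = 91 full weeks with remainder 6, so 91 more Fridays after the first → 92.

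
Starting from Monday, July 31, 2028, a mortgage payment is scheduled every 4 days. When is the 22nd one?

October 23, 2028

The 22nd occurrence is 21 intervals after the first: 21 × 4 = 84 days after July 31, 2028.
July has 31 days — 0 days to the end of July leaves 84.
August has 31 days (53 left).
September has 30 days (23 left).
23 days into October → October 23, 2028.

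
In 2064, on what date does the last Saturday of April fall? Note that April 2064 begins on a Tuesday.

2064-04-26

April 2064 begins on a Tuesday, so the first Saturday is April 5 (4 days later).
April 2064 has 30 days. Adding weeks: 5, 12, 19, 26 — the last one ≤ 30 is the 26th.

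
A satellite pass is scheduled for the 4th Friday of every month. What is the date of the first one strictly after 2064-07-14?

2064-07-25

July 2064 starts on a Tuesday; its first Friday is the 4th, so the 4th Friday is the 25th — 2064-07-25.
2064-07-25 is after 2064-07-14, so that is the next one.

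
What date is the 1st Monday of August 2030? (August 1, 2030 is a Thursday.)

August 2030 begins on a Thursday, so the first Monday is August 5 (4 days later).

August 5, 2030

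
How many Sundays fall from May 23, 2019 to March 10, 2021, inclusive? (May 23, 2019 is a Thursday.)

94

May 23, 2019 is a Thursday; the first Sunday on or after it is May 26, 2019 (3 days later).
From May 26, 2019 to March 10, 2021: 219 + 366 + 69 = 654 days (rest of 2019, 2020, to March 10, 2021 in 2021).
654 ÷ 7 = 93 full weeks with remainder 3, so 93 more Sundays after the first → 94.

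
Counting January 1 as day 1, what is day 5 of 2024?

January 5, 2024

5 into January → January 5.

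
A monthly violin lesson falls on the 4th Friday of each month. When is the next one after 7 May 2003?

23 May 2003

May 2003 starts on a Thursday; its first Friday is the 2nd, so the 4th Friday is the 23rd — 23 May 2003.
23 May 2003 is after 7 May 2003, so that is the next one.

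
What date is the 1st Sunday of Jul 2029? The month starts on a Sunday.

Jul 2029 begins on a Sunday, so the first Sunday is Jul 1.

Jul 1, 2029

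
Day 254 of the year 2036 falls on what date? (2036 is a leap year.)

January has 31 days (254 − 31 = 223 remain).
February has 29 days (223 − 29 = 194 remain).
March has 31 days (194 − 31 = 163 remain).
April has 30 days (163 − 30 = 133 remain).
May has 31 days (133 − 31 = 102 remain).
June has 30 days (102 − 30 = 72 remain).
July has 31 days (72 − 31 = 41 remain).
August has 31 days (41 − 31 = 10 remain).
10 into September → September 10.

2036-09-10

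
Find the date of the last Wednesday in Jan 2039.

The first Wednesday of Jan 2039 is Jan 5.
Jan 2039 has 31 days. Adding weeks: 5, 12, 19, 26 — the last one ≤ 31 is the 26th.

Jan 26, 2039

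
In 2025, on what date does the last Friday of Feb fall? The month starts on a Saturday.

Feb 28, 2025

Feb 2025 begins on a Saturday, so the first Friday is Feb 7 (6 days later).
Feb 2025 has 28 days. Adding weeks: 7, 14, 21, 28 — the last one ≤ 28 is the 28th.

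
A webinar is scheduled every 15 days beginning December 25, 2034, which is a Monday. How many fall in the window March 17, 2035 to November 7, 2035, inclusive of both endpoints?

16

Occurrences land 15·i days after December 25, 2034 for i = 0, 1, 2, …
March 17, 2035 is 82 days after the start; 82 ÷ 15 = 5 remainder 7; since the remainder is 7, round up to i = 6. First occurrence in the window: #7 on March 25, 2035 (6×15 = 90 days in).
November 7, 2035 is 317 days after the start; 317 ÷ 15 = 21 remainder 2. Last occurrence in the window: #22 on November 5, 2035.
Occurrences #7 through #22: 16 in total.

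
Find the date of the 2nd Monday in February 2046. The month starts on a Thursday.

February 2046 begins on a Thursday, so the first Monday is February 5 (4 days later).
The 2nd Monday is 1 weeks later: 5 + 7 = 12.

2046-02-12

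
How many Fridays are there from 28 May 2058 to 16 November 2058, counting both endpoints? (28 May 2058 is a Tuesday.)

28 May 2058 is a Tuesday; the first Friday on or after it is 31 May 2058 (3 days later).
From 31 May 2058 to 16 November 2058: 0 + 30 + 31 + 31 + 30 + 31 + 16 = 169 days (rest of May, June, July, August, September, October, November).
169 ÷ 7 = 24 full weeks with remainder 1, so 24 more Fridays after the first → 25.

25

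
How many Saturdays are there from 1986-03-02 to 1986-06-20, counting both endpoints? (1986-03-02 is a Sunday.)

15

1986-03-02 is a Sunday; the first Saturday on or after it is 1986-03-08 (6 days later).
From 1986-03-08 to 1986-06-20: 23 + 30 + 31 + 20 = 104 days (rest of March, April, May, June).
104 ÷ 7 = 14 full weeks with remainder 6, so 14 more Saturdays after the first → 15.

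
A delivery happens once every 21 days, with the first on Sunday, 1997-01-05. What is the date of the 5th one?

The 5th occurrence is 4 intervals after the first: 4 × 21 = 84 days after 1997-01-05.
January has 31 days — 26 days to the end of January leaves 58.
February has 28 days (30 left).
30 days into March → 1997-03-30.

1997-03-30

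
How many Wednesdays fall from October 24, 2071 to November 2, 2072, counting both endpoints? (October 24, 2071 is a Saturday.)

54

October 24, 2071 is a Saturday; the first Wednesday on or after it is October 28, 2071 (4 days later).
From October 28, 2071 to November 2, 2072: 64 + 307 = 371 days (rest of 2071, to November 2, 2072 in 2072).
371 ÷ 7 = 53 full weeks with remainder 0, so 53 more Wednesdays after the first → 54.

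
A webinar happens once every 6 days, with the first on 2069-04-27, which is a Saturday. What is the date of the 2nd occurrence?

2069-05-03

The 2nd occurrence is 1 interval after the first: 1 × 6 = 6 days after 2069-04-27.
April has 30 days — 3 days to the end of April leaves 3.
3 days into May → 2069-05-03.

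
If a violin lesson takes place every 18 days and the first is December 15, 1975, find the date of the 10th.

May 25, 1976

The 10th occurrence is 9 intervals after the first: 9 × 18 = 162 days after December 15, 1975.
December has 31 days — 16 days to the end of December leaves 146.
January has 31 days (115 left).
February has 29 days (86 left).
March has 31 days (55 left).
April has 30 days (25 left).
25 days into May → May 25, 1976.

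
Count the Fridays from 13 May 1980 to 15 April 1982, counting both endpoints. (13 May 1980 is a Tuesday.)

100

13 May 1980 is a Tuesday; the first Friday on or after it is 16 May 1980 (3 days later).
From 16 May 1980 to 15 April 1982: 229 + 365 + 105 = 699 days (rest of 1980, 1981, to 15 April 1982 in 1982).
699 ÷ 7 = 99 full weeks with remainder 6, so 99 more Fridays after the first → 100.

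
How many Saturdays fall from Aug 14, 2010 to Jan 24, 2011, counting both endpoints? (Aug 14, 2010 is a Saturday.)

Aug 14, 2010 is a Saturday; the first Saturday on or after it is Aug 14, 2010.
From Aug 14, 2010 to Jan 24, 2011: 17 + 30 + 31 + 30 + 31 + 24 = 163 days (rest of Aug, Sep, Oct, Nov, Dec, Jan).
163 ÷ 7 = 23 full weeks with remainder 2, so 23 more Saturdays after the first → 24.

24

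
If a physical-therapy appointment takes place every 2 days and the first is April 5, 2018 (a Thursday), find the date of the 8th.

The 8th occurrence is 7 intervals after the first: 7 × 2 = 14 days after April 5, 2018.
14 days later is April 19, 2018.

April 19, 2018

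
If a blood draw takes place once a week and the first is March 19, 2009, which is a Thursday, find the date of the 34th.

The 34th occurrence is 33 intervals after the first: 33 × 7 = 231 days after March 19, 2009.
March has 31 days — 12 days to the end of March leaves 219.
April has 30 days (189 left).
May has 31 days (158 left).
June has 30 days (128 left).
July has 31 days (97 left).
August has 31 days (66 left).
September has 30 days (36 left).
October has 31 days (5 left).
5 days into November → November 5, 2009.

November 5, 2009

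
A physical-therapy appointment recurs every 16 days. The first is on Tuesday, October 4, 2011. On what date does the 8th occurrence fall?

January 24, 2012

The 8th occurrence is 7 intervals after the first: 7 × 16 = 112 days after October 4, 2011.
October has 31 days — 27 days to the end of October leaves 85.
November has 30 days (55 left).
December has 31 days (24 left).
24 days into January → January 24, 2012.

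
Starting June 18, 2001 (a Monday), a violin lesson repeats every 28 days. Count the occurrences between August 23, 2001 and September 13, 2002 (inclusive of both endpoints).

Occurrences land 28·i days after June 18, 2001 for i = 0, 1, 2, …
August 23, 2001 is 66 days after the start; 66 ÷ 28 = 2 remainder 10; since the remainder is 10, round up to i = 3. First occurrence in the window: #4 on September 10, 2001 (3×28 = 84 days in).
September 13, 2002 is 452 days after the start; 452 ÷ 28 = 16 remainder 4. Last occurrence in the window: #17 on September 9, 2002.
Occurrences #4 through #17: 14 in total.

14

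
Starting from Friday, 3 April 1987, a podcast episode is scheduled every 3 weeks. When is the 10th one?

9 October 1987

The 10th occurrence is 9 intervals after the first: 9 × 21 = 189 days after 3 April 1987.
April has 30 days — 27 days to the end of April leaves 162.
May has 31 days (131 left).
June has 30 days (101 left).
July has 31 days (70 left).
August has 31 days (39 left).
September has 30 days (9 left).
9 days into October → 9 October 1987.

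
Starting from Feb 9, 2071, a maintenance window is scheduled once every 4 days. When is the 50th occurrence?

Aug 24, 2071

The 50th occurrence is 49 intervals after the first: 49 × 4 = 196 days after Feb 9, 2071.
Feb has 28 days — 19 days to the end of Feb leaves 177.
Mar has 31 days (146 left).
Apr has 30 days (116 left).
May has 31 days (85 left).
Jun has 30 days (55 left).
Jul has 31 days (24 left).
24 days into Aug → Aug 24, 2071.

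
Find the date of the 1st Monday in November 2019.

2019-11-04

November 2019 begins on a Friday, so the first Monday is November 4 (3 days later).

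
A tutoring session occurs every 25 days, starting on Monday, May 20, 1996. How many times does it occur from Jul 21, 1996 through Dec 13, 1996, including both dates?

Occurrences land 25·i days after May 20, 1996 for i = 0, 1, 2, …
Jul 21, 1996 is 62 days after the start; 62 ÷ 25 = 2 remainder 12; since the remainder is 12, round up to i = 3. First occurrence in the window: #4 on Aug 3, 1996 (3×25 = 75 days in).
Dec 13, 1996 is 207 days after the start; 207 ÷ 25 = 8 remainder 7. Last occurrence in the window: #9 on Dec 6, 1996.
Occurrences #4 through #9: 6 in total.

6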